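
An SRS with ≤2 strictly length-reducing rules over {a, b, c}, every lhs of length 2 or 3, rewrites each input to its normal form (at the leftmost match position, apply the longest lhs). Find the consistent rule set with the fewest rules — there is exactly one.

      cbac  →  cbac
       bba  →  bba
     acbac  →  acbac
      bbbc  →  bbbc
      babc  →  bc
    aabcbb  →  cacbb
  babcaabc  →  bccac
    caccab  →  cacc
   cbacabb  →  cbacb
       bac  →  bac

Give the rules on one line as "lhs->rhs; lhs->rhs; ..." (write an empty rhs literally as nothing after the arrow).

  | cbac
  | bba
  | acbac
  | bbbc

aab->ca; ab->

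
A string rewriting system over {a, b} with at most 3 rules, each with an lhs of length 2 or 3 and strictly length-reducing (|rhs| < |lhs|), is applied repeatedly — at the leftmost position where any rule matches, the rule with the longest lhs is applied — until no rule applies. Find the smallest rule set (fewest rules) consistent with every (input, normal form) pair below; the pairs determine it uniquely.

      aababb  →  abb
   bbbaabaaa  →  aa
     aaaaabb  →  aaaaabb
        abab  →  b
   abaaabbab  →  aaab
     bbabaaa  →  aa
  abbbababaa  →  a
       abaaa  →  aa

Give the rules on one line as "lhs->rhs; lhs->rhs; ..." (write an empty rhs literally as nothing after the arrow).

  | aababb => abb
  | bbbaabaaa => baabaaa => abaaa => aa
  | aaaaabb
  | abab => b

aba->; ba->; bba->a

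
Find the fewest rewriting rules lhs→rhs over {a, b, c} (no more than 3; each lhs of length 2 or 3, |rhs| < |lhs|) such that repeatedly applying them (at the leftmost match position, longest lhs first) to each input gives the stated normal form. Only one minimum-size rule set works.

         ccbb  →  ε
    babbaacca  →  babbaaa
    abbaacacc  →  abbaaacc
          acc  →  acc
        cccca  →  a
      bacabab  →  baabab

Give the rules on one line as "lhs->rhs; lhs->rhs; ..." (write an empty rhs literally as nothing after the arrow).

  | ccbb => cb => ε
  | babbaacca => babbaaca => babbaaa
  | abbaacacc => abbaaacc
  | acc

ca->a; cb->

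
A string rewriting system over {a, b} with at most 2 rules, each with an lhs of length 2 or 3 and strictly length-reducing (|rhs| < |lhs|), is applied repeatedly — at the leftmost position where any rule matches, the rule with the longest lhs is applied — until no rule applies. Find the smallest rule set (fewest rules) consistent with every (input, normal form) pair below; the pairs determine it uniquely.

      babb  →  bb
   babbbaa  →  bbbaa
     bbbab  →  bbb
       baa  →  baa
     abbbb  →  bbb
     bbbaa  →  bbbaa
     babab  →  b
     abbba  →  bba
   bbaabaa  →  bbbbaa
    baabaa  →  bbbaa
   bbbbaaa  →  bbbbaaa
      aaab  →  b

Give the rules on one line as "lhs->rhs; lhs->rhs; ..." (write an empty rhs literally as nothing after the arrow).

  | babb => bb
  | babbbaa => bbbaa
  | bbbab => bbb
  | baa

aab->bb; ab->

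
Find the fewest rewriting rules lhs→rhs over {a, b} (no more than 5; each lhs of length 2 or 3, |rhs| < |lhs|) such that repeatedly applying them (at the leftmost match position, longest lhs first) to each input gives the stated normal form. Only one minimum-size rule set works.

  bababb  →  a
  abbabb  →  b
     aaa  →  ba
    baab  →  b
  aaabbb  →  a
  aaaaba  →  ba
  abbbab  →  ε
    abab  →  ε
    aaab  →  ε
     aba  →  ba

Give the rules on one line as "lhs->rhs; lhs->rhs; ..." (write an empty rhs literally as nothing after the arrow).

aa->b; ab->b; bab->; bb->a

  | bababb => abb => bb => a
  | abbabb => bbabb => aabb => bbb => ab => b
  | aaa => ba
  | baab => bbb => ab => b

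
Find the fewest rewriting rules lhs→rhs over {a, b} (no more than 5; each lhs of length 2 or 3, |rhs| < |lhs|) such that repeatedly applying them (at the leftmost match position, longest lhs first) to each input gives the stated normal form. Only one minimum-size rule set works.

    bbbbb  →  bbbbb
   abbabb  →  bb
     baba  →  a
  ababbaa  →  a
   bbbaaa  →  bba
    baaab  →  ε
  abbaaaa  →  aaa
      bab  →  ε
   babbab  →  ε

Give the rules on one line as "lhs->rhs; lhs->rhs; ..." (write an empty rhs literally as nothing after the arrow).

  | bbbbb
  | abbabb => baabb => bb
  | baba => a
  | ababbaa => abbaa => baaa => a

ab->; abb->ba; baa->; bab->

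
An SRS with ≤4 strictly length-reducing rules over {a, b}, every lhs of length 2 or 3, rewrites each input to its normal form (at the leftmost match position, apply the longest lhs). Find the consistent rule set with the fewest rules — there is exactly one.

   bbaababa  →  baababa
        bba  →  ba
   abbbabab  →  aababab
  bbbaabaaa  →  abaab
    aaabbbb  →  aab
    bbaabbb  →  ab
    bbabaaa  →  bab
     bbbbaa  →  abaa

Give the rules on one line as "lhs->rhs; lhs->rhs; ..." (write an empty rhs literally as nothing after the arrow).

  | bbaababa => baababa
  | bba => ba
  | abbbabab => aababab
  | bbbaabaaa => abaabaaa => abaabb => abaab

aaa->b; bb->b; bbb->ab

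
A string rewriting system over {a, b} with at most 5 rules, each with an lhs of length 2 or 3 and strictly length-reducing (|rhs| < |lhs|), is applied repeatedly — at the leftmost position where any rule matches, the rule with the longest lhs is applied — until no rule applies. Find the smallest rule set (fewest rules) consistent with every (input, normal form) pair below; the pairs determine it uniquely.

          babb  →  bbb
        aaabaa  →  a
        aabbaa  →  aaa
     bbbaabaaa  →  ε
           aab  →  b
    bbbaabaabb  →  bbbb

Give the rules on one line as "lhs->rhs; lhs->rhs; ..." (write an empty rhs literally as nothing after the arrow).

  | babb => bbb
  | aaabaa => aabaa => abaa => baa => a
  | aabbaa => aaa
  | bbbaabaaa => bbabaaa => bbbaaa => bbaa => ba => ε

ab->b; abb->; ba->; bab->bb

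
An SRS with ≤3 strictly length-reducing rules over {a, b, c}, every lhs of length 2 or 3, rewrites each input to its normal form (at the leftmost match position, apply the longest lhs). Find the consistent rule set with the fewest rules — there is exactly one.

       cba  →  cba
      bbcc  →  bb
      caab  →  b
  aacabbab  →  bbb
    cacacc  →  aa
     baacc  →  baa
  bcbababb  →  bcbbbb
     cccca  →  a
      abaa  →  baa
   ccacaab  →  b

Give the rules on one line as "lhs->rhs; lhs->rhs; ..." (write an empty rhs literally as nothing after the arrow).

ab->b; ca->a; cc->

  | cba
  | bbcc => bb
  | caab => aab => ab => b
  | aacabbab => aaabbab => aabbab => abbab => bbab => bbb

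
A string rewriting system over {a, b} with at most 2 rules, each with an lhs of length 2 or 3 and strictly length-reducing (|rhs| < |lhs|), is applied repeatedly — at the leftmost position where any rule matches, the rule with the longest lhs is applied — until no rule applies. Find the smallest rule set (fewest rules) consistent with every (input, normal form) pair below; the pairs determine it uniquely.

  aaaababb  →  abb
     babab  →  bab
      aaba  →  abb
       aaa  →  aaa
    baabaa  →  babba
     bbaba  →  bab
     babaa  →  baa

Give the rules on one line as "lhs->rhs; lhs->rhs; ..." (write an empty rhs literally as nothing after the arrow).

aba->bb; bbb->ba

  | aaaababb => aaabbbb => aaabab => aabbb => aaba => abb
  | babab => bbbb => bab
  | aaba => abb
  | aaa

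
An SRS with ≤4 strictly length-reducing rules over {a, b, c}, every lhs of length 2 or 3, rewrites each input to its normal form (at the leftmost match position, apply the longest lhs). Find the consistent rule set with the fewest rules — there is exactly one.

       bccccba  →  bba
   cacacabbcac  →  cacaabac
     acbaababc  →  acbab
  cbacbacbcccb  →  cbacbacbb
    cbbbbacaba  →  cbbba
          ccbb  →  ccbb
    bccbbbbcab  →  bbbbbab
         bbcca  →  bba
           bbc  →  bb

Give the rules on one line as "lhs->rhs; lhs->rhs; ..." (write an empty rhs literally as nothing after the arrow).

baa->; bc->b; cab->a

  | bccccba => bcccba => bccba => bcba => bba
  | cacacabbcac => cacaabcac => cacaabac
  | acbaababc => acbabc => acbab
  | cbacbacbcccb => cbacbacbccb => cbacbacbcb => cbacbacbb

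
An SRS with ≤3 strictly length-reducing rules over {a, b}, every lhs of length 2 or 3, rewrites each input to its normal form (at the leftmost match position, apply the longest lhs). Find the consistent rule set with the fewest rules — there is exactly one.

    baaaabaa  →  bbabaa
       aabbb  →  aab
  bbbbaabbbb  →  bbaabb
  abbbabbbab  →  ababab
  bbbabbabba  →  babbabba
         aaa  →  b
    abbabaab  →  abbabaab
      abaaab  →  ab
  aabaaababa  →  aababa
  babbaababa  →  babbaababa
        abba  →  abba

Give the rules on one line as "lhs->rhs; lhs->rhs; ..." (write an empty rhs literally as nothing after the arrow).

  | baaaabaa => bbabaa
  | aabbb => aab
  | bbbbaabbbb => bbaabbbb => bbaabb
  | abbbabbbab => ababbbab => ababab

aaa->b; bbb->b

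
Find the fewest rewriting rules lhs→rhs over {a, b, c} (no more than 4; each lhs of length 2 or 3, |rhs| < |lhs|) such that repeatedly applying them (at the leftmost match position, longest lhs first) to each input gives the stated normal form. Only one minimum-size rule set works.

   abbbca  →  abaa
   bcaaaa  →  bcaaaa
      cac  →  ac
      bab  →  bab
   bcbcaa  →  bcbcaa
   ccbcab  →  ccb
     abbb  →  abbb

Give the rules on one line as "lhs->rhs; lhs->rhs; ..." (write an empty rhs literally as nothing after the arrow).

  | abbbca => abaa
  | bcaaaa
  | cac => ac
  | bab

bbc->a; cab->; cac->ac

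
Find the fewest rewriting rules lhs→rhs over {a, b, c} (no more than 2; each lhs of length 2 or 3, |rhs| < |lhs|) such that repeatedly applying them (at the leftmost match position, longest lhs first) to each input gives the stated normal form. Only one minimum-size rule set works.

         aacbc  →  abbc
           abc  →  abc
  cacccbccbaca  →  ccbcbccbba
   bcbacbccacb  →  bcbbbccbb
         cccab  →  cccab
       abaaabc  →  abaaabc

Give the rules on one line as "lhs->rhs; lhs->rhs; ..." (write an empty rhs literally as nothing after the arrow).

ac->b; acc->cb

  | aacbc => abbc
  | abc
  | cacccbccbaca => ccbcbccbaca => ccbcbccbba
  | bcbacbccacb => bcbbbccacb => bcbbbccbb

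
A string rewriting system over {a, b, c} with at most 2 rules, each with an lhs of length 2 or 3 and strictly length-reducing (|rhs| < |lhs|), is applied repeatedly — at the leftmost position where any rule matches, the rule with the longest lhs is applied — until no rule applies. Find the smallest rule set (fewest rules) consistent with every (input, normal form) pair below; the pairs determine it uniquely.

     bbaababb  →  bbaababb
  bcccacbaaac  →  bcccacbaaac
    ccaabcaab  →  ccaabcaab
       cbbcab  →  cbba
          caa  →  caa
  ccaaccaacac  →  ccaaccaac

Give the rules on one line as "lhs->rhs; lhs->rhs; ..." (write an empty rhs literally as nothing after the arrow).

aca->a; cab->a

  | bbaababb
  | bcccacbaaac
  | ccaabcaab
  | cbbcab => cbba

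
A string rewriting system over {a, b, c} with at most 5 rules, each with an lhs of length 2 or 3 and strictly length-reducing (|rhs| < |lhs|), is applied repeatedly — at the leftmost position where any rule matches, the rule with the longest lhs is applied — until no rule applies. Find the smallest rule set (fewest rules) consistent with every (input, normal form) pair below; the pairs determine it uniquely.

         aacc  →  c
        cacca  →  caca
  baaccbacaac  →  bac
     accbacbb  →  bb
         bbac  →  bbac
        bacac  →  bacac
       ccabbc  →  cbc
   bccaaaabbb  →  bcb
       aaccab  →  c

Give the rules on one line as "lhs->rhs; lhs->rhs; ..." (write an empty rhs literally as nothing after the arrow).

aac->; ab->c; cba->a; cc->c

  | aacc => c
  | cacca => caca
  | baaccbacaac => bcbacaac => bacaac => bac
  | accbacbb => acbacbb => aacbb => bb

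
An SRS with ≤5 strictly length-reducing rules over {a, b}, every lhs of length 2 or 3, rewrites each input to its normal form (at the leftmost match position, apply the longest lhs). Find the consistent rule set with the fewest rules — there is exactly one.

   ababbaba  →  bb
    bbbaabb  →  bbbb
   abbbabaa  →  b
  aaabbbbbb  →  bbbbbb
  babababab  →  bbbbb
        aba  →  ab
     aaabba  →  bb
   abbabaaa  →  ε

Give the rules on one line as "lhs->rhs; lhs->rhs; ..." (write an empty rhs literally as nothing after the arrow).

aaa->; abb->; ba->b; baa->a

  | ababbaba => abbbaba => baba => bba => bb
  | bbbaabb => bbabb => bbbb
  | abbbabaa => babaa => bbaa => ba => b
  | aaabbbbbb => bbbbbb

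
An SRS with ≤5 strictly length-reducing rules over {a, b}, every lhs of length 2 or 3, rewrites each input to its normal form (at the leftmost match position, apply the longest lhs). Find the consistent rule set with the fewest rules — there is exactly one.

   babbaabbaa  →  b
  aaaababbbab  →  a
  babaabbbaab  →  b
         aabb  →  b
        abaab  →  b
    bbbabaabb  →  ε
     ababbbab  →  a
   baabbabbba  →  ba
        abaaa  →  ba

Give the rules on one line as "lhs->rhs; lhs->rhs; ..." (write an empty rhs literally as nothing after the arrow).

aa->b; ab->; bab->a; bb->b

  | babbaabbaa => abaabbaa => aabbaa => bbbaa => bbaa => baa => bb => b
  | aaaababbbab => baababbbab => bbbabbbab => bbabbbab => babbbab => abbab => bab => a
  | babaabbbaab => aaabbbaab => babbbaab => abbaab => baab => bbb => bb => b
  | aabb => bbb => bb => b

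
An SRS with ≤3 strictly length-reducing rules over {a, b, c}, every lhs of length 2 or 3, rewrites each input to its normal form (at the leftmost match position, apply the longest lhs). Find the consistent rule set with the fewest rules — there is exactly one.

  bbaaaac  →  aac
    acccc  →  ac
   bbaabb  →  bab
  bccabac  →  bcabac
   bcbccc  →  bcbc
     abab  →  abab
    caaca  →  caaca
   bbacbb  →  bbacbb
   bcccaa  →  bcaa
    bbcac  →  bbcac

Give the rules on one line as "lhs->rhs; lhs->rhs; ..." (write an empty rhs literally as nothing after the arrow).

  | bbaaaac => baaac => aac
  | acccc => accc => acc => ac
  | bbaabb => babb => bab
  | bccabac => bcabac

abb->ab; baa->a; cc->c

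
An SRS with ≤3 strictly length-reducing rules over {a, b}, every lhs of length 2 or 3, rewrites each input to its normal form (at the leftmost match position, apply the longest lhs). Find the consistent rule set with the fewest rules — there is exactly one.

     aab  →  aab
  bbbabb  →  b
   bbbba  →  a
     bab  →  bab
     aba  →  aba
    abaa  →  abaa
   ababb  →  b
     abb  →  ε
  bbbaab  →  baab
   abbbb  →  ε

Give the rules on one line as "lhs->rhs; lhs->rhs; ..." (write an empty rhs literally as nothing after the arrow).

abb->bb; bb->

  | aab
  | bbbabb => babb => bbb => b
  | bbbba => bba => a
  | bab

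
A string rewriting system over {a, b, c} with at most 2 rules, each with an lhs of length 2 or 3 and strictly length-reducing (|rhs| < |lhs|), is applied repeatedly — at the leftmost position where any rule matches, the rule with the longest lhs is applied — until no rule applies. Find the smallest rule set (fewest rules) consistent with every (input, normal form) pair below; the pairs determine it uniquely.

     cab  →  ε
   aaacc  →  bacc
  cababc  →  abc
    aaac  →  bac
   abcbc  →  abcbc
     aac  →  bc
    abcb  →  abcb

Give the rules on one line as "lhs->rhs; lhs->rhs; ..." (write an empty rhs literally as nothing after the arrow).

  | cab => ε
  | aaacc => bacc
  | cababc => abc
  | aaac => bac

aa->b; cab->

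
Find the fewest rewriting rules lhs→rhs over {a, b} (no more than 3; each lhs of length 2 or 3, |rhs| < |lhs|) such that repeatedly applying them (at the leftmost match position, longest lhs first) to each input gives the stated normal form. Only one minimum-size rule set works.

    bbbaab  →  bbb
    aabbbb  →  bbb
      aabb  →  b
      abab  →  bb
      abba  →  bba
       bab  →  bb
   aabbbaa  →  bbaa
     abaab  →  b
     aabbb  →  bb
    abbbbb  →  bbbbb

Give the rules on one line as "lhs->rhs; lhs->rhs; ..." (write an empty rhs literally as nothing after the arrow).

aab->; ab->b

  | bbbaab => bbb
  | aabbbb => bbb
  | aabb => b
  | abab => bab => bb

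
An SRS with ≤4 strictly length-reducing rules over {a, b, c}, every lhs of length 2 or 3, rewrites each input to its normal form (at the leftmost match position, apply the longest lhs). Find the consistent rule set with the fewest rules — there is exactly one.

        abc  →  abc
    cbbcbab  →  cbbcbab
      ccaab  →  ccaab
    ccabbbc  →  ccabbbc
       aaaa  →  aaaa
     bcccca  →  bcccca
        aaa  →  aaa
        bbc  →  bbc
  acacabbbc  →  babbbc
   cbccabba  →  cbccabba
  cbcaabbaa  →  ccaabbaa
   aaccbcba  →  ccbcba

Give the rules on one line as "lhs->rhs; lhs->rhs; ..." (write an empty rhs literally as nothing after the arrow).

  | abc
  | cbbcbab
  | ccaab
  | ccabbbc

ac->c; bca->ca; cac->b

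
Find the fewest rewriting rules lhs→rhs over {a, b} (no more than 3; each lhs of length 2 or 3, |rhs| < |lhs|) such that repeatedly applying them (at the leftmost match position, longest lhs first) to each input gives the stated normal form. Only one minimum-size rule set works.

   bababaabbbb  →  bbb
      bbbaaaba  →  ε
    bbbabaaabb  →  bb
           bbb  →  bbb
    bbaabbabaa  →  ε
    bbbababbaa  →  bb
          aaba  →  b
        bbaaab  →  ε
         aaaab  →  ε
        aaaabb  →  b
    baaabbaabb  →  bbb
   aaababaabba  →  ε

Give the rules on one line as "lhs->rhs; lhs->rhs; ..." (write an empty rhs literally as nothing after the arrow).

aa->b; ab->; ba->

  | bababaabbbb => babaabbbb => baabbbb => abbbb => bbb
  | bbbaaaba => bbaaba => baba => ba => ε
  | bbbabaaabb => bbbaaabb => bbaabb => babb => bb
  | bbb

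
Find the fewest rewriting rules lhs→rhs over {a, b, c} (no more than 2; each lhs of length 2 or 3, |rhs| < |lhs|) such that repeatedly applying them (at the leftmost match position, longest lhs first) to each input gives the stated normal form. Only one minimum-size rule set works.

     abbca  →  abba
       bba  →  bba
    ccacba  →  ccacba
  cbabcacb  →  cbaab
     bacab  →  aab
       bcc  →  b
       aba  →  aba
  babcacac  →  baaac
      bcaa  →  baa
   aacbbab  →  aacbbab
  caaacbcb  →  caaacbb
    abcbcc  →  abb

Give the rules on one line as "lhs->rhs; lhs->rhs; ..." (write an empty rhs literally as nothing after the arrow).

bac->a; bc->b

  | abbca => abba
  | bba
  | ccacba
  | cbabcacb => cbabacb => cbaab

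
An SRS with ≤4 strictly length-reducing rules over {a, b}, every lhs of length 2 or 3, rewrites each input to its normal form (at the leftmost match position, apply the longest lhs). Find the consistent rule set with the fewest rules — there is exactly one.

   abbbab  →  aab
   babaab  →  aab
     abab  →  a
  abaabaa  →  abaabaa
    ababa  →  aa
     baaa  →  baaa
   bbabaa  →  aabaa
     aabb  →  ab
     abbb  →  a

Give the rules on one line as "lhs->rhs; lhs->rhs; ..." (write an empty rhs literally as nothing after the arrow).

  | abbbab => bbab => aab
  | babaab => aab
  | abab => a
  | abaabaa

abb->b; bab->; bb->a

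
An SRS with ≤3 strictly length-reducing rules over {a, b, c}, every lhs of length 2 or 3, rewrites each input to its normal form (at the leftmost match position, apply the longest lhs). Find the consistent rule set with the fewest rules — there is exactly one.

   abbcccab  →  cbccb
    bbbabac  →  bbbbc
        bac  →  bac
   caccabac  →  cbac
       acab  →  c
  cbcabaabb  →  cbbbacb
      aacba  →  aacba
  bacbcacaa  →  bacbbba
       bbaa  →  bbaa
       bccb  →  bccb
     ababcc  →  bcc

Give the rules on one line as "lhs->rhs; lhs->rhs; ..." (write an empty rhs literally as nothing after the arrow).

  | abbcccab => cbcccab => cbccb
  | bbbabac => bbbcac => bbbbc
  | bac
  | caccabac => ccabac => cbac

ab->c; bca->bb; ca->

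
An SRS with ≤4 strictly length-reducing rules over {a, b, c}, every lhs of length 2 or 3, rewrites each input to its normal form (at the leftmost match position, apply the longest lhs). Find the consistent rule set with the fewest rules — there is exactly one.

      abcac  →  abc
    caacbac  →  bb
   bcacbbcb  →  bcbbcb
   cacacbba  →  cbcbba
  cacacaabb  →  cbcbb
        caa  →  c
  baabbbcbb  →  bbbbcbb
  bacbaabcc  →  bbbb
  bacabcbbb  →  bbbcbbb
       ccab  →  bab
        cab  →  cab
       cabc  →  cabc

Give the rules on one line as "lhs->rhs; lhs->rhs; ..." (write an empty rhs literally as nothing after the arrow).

  | abcac => abc
  | caacbac => ccbac => bbac => bb
  | bcacbbcb => bcbbcb
  | cacacbba => cbcbba

aa->; ac->; aca->b; cc->b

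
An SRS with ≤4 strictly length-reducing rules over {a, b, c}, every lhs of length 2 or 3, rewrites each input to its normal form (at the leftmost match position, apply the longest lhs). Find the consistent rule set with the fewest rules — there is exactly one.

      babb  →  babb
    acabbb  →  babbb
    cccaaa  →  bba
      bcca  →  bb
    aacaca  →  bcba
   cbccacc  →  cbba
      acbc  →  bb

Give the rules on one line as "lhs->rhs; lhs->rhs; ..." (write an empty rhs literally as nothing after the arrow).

aa->b; ac->b; acb->ba; cc->a

  | babb
  | acabbb => babbb
  | cccaaa => acaaa => baaa => bba
  | bcca => baa => bb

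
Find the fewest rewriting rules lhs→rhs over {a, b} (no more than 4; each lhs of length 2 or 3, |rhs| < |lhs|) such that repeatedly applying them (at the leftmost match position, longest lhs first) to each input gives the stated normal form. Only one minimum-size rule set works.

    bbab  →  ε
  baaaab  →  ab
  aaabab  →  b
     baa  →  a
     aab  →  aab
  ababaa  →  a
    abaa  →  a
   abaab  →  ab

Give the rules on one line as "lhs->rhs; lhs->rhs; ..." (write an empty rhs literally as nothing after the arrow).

aaa->a; aba->; ba->; bab->a

  | bbab => ba => ε
  | baaaab => aaab => ab
  | aaabab => abab => b
  | baa => a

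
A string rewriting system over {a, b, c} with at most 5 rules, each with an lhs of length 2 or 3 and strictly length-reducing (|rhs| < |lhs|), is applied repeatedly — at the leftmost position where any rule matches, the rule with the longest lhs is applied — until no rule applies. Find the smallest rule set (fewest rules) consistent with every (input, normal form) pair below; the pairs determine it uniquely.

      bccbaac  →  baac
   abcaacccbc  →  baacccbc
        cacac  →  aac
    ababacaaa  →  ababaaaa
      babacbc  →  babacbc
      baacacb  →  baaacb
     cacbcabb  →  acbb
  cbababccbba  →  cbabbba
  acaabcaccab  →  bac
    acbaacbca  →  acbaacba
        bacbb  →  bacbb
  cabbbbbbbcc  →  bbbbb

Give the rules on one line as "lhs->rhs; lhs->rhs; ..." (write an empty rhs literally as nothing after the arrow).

  | bccbaac => baac
  | abcaacccbc => bcaacccbc => baacccbc
  | cacac => acac => aac
  | ababacaaa => ababaaaa

abc->bc; bcc->; ca->a; cab->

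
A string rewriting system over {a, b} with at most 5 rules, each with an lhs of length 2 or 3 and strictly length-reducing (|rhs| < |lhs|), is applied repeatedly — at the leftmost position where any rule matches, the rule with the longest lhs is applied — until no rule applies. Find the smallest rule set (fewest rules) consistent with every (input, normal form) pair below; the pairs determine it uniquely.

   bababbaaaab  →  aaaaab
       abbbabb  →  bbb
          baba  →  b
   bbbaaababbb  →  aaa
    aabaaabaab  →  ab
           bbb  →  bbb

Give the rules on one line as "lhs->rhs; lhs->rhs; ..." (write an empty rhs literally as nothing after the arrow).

aba->b; abb->a; ba->a; bba->aa

  | bababbaaaab => ababbaaaab => bbbaaaab => baaaaab => aaaaab
  | abbbabb => ababb => bbb
  | baba => aba => b
  | bbbaaababbb => baaaababbb => aaaababbb => aaabbbb => aaabb => aaa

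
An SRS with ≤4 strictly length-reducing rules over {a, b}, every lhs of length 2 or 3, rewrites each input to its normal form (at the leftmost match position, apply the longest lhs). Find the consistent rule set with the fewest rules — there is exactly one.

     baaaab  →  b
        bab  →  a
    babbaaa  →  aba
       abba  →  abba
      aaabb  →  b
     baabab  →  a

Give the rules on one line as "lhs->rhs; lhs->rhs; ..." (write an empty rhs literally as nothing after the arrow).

aa->a; aab->; bab->a

  | baaaab => baaab => baab => b
  | bab => a
  | babbaaa => abaaa => abaa => aba
  | abba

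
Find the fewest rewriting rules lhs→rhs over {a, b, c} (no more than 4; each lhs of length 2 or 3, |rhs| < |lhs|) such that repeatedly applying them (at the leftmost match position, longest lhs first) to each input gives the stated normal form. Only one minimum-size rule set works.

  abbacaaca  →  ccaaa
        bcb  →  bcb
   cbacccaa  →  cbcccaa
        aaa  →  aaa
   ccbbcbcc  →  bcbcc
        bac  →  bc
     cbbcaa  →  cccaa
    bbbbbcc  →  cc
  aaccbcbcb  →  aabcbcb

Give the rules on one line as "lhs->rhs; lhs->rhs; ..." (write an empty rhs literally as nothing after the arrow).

aac->aa; ac->c; bb->c; ccb->

  | abbacaaca => acacaaca => cacaaca => ccaaca => ccaaa
  | bcb
  | cbacccaa => cbcccaa
  | aaa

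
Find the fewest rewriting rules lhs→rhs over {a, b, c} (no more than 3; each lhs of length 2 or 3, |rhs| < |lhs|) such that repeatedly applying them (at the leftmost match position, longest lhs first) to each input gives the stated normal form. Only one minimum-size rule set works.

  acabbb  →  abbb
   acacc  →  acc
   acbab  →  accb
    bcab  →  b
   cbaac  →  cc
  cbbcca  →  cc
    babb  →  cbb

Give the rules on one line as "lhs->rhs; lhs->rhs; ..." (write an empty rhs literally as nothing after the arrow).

  | acabbb => abbb
  | acacc => acc
  | acbab => accb
  | bcab => cab => b

ba->c; bc->c; ca->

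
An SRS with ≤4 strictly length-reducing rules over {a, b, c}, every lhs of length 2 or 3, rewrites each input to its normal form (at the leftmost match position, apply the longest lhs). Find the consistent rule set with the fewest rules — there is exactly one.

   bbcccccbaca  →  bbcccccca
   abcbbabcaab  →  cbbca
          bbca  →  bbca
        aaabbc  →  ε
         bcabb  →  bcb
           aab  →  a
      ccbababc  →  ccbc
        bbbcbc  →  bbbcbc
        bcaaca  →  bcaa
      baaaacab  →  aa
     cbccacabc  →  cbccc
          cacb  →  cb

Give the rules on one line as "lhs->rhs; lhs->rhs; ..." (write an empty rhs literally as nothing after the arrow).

ab->; ac->; ba->

  | bbcccccbaca => bbcccccca
  | abcbbabcaab => cbbabcaab => cbbcaab => cbbca
  | bbca
  | aaabbc => aabc => ac => ε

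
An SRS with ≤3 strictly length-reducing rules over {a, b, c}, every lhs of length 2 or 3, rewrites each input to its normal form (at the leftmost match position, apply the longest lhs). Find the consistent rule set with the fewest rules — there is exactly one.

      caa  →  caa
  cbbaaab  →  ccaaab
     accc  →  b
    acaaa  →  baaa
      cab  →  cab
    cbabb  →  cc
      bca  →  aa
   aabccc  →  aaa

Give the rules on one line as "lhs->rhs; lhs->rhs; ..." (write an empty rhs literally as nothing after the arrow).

  | caa
  | cbbaaab => ccaaab
  | accc => bcc => ac => b
  | acaaa => baaa

ac->b; bb->c; bc->a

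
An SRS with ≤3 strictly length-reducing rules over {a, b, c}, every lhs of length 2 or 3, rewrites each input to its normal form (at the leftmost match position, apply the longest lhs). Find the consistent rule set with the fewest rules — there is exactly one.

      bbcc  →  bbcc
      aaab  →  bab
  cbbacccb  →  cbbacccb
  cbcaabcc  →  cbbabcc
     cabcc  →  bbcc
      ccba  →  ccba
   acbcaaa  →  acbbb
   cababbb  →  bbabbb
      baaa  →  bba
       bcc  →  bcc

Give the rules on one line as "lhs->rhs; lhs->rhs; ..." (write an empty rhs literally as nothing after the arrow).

aa->b; ca->b

  | bbcc
  | aaab => bab
  | cbbacccb
  | cbcaabcc => cbbabcc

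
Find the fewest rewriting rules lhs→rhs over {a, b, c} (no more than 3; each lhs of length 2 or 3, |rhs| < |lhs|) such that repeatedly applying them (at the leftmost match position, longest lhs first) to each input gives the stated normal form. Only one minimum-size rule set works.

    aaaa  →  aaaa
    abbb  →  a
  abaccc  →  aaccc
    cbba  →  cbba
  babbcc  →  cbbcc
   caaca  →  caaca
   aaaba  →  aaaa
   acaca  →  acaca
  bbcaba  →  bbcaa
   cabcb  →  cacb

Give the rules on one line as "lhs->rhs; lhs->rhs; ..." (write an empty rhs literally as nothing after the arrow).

ab->a; bab->cb

  | aaaa
  | abbb => abb => ab => a
  | abaccc => aaccc
  | cbba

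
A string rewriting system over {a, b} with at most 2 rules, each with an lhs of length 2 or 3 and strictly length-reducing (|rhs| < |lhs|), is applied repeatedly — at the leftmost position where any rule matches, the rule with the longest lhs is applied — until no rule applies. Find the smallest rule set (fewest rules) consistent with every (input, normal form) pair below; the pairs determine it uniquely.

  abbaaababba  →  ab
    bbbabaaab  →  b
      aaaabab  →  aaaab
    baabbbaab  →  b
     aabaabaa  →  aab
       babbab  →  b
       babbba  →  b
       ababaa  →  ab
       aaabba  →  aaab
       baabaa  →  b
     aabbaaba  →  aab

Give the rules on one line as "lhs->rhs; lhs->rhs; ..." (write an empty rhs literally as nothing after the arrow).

ba->b; bb->b

  | abbaaababba => abaaababba => abaababba => abababba => abbabba => ababba => abbba => abba => aba => ab
  | bbbabaaab => bbabaaab => babaaab => bbaaab => baaab => baab => bab => bb => b
  | aaaabab => aaaabb => aaaab
  | baabbbaab => babbbaab => bbbbaab => bbbaab => bbaab => baab => bab => bb => b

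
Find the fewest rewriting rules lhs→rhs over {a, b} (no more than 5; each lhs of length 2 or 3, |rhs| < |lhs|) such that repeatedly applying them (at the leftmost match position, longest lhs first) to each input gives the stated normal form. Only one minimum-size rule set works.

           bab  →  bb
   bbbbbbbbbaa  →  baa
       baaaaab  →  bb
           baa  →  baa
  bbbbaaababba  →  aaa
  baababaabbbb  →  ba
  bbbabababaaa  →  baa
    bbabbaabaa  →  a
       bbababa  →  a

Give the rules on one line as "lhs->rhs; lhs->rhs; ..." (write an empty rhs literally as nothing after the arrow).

ab->b; aba->; abb->a; bba->ab

  | bab => bb
  | bbbbbbbbbaa => bbbbbbbaba => bbbbbabba => bbbabbba => babbbba => babba => baa
  | baaaaab => baaaab => baaab => baab => bab => bb
  | baa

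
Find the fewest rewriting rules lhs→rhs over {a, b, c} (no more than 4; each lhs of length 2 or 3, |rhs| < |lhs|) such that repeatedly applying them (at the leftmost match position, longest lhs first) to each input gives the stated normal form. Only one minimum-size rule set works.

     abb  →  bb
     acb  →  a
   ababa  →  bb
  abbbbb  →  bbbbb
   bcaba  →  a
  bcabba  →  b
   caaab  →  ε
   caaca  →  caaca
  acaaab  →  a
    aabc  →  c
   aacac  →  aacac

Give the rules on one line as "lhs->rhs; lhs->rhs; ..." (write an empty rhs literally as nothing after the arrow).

ab->b; ba->b; bc->c; cb->

  | abb => bb
  | acb => a
  | ababa => baba => bba => bb
  | abbbbb => bbbbb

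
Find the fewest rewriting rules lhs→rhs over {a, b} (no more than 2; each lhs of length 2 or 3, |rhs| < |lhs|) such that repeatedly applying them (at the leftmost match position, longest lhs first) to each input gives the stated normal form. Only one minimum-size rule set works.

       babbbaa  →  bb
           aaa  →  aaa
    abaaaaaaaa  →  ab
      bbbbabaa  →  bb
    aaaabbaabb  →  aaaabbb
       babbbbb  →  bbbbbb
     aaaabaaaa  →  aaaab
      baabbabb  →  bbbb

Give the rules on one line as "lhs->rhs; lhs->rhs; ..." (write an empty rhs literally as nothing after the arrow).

ba->b; bba->b

  | babbbaa => bbbbaa => bbba => bb
  | aaa
  | abaaaaaaaa => abaaaaaaa => abaaaaaa => abaaaaa => abaaaa => abaaa => abaa => aba => ab
  | bbbbabaa => bbbbaa => bbba => bb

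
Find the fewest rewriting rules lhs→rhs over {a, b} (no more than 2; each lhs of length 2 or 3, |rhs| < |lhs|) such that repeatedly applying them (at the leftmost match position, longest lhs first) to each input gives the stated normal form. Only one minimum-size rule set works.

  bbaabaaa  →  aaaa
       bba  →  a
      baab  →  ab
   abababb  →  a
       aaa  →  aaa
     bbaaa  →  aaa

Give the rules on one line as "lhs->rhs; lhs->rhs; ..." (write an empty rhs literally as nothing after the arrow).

ba->; bb->

  | bbaabaaa => aabaaa => aaaa
  | bba => a
  | baab => ab
  | abababb => ababb => abb => a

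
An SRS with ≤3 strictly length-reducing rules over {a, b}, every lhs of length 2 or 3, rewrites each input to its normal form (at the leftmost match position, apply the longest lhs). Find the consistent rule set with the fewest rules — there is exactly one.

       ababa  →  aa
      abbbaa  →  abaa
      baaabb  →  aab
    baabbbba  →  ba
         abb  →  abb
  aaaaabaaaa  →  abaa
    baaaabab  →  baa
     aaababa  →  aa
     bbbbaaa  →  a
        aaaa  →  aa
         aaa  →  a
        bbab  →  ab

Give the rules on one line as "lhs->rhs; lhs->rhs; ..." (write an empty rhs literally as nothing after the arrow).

  | ababa => aaaa => aa
  | abbbaa => abaa
  | baaabb => babb => aab
  | baabbbba => baabba => baaa => ba

aaa->a; bab->aa; bba->a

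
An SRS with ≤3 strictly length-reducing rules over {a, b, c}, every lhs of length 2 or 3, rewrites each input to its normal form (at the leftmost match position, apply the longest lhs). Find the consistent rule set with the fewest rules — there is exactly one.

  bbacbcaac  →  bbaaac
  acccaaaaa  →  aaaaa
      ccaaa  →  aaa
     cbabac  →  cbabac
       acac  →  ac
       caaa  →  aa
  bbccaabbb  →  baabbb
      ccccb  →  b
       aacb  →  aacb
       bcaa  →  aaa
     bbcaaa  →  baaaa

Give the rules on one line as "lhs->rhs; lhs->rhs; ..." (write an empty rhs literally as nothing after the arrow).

bc->a; ca->; cc->

  | bbacbcaac => bbacaaac => bbaaac
  | acccaaaaa => acaaaaa => aaaaa
  | ccaaa => aaa
  | cbabac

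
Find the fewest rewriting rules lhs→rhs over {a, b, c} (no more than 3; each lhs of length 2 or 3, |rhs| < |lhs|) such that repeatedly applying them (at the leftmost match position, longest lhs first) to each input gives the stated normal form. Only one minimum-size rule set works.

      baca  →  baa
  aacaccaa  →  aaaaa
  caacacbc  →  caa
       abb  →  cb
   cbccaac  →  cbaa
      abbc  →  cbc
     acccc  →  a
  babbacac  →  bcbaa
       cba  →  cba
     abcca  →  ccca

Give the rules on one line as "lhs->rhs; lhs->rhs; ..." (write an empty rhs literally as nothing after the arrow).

  | baca => baa
  | aacaccaa => aaaccaa => aaacaa => aaaaa
  | caacacbc => caaacbc => caaabc => caacc => caac => caa
  | abb => cb

ab->c; ac->a; bcc->b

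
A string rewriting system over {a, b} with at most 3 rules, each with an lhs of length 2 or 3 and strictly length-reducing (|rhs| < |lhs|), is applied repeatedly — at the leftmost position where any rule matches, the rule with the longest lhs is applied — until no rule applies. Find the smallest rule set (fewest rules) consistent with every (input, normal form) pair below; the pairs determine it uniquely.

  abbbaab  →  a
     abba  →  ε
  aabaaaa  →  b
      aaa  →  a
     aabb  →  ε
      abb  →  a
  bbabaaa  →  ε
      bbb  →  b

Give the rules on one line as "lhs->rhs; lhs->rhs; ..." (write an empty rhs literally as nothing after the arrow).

  | abbbaab => abbaab => abaab => aaab => ab => a
  | abba => aba => aa => ε
  | aabaaaa => baaaa => baa => b
  | aaa => a

aa->; ab->a; bb->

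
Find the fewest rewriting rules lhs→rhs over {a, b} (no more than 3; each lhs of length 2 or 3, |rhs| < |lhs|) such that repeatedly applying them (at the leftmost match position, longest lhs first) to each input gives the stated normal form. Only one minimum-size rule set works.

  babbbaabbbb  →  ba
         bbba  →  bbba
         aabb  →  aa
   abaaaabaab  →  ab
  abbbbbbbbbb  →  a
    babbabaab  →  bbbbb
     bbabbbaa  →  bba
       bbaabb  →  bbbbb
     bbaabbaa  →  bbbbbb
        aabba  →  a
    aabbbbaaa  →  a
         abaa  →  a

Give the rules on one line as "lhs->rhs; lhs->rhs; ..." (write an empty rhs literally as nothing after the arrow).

  | babbbaabbbb => babaabbbb => babbbbbb => babbbb => babb => ba
  | bbba
  | aabb => aa
  | abaaaabaab => abbaabaab => aaabaab => abaab => abbb => ab

aaa->a; abb->a; baa->bb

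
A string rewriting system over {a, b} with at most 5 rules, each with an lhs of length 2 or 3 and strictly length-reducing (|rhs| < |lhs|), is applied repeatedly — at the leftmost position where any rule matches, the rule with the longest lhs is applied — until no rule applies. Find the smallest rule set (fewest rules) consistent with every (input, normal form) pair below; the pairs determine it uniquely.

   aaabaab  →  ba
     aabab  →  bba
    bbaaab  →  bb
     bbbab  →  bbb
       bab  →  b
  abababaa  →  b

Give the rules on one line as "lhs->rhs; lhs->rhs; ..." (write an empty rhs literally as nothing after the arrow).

aa->b; aaa->a; aab->ba; ab->

  | aaabaab => abaab => aab => ba
  | aabab => baab => bba
  | bbaaab => bbab => bb
  | bbbab => bbb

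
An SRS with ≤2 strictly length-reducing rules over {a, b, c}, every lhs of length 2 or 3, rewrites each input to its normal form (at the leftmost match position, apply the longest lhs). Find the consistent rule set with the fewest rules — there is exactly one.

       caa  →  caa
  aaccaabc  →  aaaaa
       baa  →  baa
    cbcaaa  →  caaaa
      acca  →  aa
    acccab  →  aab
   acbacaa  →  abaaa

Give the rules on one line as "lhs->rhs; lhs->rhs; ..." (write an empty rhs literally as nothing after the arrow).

ac->a; bc->a

  | caa
  | aaccaabc => aacaabc => aaaabc => aaaaa
  | baa
  | cbcaaa => caaaa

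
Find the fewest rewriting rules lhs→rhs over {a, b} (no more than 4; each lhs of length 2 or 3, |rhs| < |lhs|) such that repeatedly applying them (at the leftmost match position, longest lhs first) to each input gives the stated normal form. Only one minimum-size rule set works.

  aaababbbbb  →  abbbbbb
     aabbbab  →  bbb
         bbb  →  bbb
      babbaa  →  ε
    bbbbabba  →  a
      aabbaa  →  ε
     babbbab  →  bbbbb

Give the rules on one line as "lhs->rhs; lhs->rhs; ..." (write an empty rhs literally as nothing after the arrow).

aa->; aab->; ba->a; bab->bb

  | aaababbbbb => ababbbbb => abbbbbb
  | aabbbab => bbab => bbb
  | bbb
  | babbaa => bbbaa => bbaa => baa => aa => ε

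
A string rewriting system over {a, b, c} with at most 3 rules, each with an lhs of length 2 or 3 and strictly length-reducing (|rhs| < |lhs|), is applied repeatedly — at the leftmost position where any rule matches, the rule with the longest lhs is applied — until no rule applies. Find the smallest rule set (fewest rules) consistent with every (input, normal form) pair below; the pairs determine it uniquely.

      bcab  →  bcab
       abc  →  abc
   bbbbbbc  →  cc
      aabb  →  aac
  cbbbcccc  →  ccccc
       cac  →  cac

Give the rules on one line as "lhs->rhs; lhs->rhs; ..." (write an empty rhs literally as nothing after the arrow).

  | bcab
  | abc
  | bbbbbbc => cbbbbc => cbbbc => cbbc => cbc => cc
  | aabb => aac

bb->c; cb->c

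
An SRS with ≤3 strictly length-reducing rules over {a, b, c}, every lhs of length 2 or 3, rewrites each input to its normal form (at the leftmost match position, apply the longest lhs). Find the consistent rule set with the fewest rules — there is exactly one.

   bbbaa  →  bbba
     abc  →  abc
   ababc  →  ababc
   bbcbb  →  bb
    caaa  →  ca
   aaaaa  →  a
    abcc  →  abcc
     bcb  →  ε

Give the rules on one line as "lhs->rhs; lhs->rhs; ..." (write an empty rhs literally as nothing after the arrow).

aa->a; bcb->

  | bbbaa => bbba
  | abc
  | ababc
  | bbcbb => bb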